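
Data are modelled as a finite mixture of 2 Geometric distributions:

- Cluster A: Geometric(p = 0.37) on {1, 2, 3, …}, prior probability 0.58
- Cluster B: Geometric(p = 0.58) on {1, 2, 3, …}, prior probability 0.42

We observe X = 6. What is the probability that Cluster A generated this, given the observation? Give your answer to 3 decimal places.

0.870

By Bayes' theorem, P(k | x) = π_k f_k(x) / Σ_j π_j f_j(x).
Geometric probabilities:
  L_A = 0.0367202
  L_B = 0.00758009
Weight by the priors:
  π_A·L_A = 0.58 × 0.0367202 = 0.0212977
  π_B·L_B = 0.42 × 0.00758009 = 0.00318364
Normaliser: 0.0212977 + 0.00318364 = 0.0244813
So the posterior for Cluster A is 0.0212977 / 0.0244813 ≈ 0.870.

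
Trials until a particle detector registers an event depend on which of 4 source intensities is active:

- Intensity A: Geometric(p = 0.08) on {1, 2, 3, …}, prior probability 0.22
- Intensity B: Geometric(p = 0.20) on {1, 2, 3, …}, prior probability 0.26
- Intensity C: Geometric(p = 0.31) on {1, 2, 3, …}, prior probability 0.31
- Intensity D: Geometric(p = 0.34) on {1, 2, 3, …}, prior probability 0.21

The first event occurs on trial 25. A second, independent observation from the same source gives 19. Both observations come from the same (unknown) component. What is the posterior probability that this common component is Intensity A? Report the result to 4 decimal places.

P(component k | x) = π_k·f_k(x) / marginal(x), where marginal(x) = Σ_j π_j·f_j(x).
Since both observations come from the same component, the likelihood for component k is f_k(x₁)·f_k(x₂).
  L_A = [0.0108143] × [0.0178349] = 0.000192872
  L_B = [0.000944473] × [0.00360288] = 3.40282e-06
  L_C = [4.20475e-05] × [0.000389624] = 1.63827e-08
  L_D = [1.58684e-05] × [0.000191986] = 3.04651e-09
Multiply by the mixture weights:
  π_A·L_A = 0.22 × 0.000192872 = 4.24318e-05
  π_B·L_B = 0.26 × 3.40282e-06 = 8.84734e-07
  π_C·L_C = 0.31 × 1.63827e-08 = 5.07863e-09
  π_D·L_D = 0.21 × 3.04651e-09 = 6.39768e-10
Evidence: 4.24318e-05 + 8.84734e-07 + 5.07863e-09 + 6.39768e-10 = 4.33222e-05
Responsibility of Intensity A: 4.24318e-05 / 4.33222e-05 ≈ 0.9794

0.9794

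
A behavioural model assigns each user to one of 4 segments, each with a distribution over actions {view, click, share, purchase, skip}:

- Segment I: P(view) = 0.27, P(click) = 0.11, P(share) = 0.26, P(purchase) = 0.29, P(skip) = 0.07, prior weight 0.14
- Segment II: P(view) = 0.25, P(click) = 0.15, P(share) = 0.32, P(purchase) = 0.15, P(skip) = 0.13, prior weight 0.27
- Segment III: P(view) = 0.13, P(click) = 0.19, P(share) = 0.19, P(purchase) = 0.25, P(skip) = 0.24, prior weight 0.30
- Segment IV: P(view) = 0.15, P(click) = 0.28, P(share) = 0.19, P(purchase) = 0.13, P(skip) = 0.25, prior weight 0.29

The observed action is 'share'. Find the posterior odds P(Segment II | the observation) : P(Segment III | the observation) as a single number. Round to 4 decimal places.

1.5158

Only the two components matter; the odds are (π_i f_i(x)) / (π_j f_j(x)).
Component likelihoods at x = 'share':
  p_I = 0.26
  p_II = 0.32
  p_III = 0.19
  p_IV = 0.19
Posterior odds = (π_II·p_II) / (π_III·p_III) = (0.27·0.32) / (0.30·0.19) = 0.0864 / 0.057 ≈ 1.5158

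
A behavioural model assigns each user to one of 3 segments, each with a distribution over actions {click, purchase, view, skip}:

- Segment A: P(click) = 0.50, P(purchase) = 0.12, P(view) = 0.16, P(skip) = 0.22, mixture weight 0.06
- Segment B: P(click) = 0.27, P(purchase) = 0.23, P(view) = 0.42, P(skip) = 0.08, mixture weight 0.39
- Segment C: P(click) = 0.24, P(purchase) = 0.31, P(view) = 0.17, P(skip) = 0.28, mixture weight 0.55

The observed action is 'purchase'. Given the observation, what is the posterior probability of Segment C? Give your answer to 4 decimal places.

The responsibility of component k is P(Z=k) f_k(x) divided by Σ_j P(Z=j) f_j(x).
Categorical probabilities:
  p_A = 0.12
  p_B = 0.23
  p_C = 0.31
Multiply by the mixture weights:
  P(Z=A)·p_A = 0.06 × 0.12 = 0.0072
  P(Z=B)·p_B = 0.39 × 0.23 = 0.0897
  P(Z=C)·p_C = 0.55 × 0.31 = 0.1705
Denominator: 0.0072 + 0.0897 + 0.1705 = 0.2674
Responsibility of Segment C: 0.1705 / 0.2674 ≈ 0.6376

0.6376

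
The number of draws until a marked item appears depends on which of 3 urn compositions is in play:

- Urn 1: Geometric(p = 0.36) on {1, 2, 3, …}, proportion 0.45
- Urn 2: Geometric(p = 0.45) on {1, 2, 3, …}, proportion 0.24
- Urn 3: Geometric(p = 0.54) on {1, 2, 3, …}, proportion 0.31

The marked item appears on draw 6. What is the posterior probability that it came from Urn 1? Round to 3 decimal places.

Apply Bayes' rule: the posterior for each component is proportional to its prior times its likelihood at x.
Geometric probabilities:
  f_1 = 0.36·(1−0.36)^5 = 0.36·0.107374 = 0.0386547
  f_2 = 0.45·(1−0.45)^5 = 0.45·0.0503284 = 0.0226478
  f_3 = 0.54·(1−0.54)^5 = 0.54·0.0205963 = 0.011122
Multiply by the mixture weights:
  π_1·f_1 = 0.45 × 0.0386547 = 0.0173946
  π_2·f_2 = 0.24 × 0.0226478 = 0.00543547
  π_3·f_3 = 0.31 × 0.011122 = 0.00344782
Evidence: 0.0173946 + 0.00543547 + 0.00344782 = 0.0262779
Responsibility of Urn 1: 0.0173946 / 0.0262779 ≈ 0.662

0.662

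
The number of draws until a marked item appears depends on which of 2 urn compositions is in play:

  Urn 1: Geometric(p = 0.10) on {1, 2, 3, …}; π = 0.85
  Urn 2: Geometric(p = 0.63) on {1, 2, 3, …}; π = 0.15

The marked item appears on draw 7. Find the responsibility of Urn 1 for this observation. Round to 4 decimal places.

By Bayes' theorem, P(k | x) = w_k f_k(x) / Σ_j w_j f_j(x).
Component likelihoods at x = 7:
  f_1 = 0.0531441
  f_2 = 0.00161641
Unnormalised posteriors:
  w_1·f_1 = 0.85 × 0.0531441 = 0.0451725
  w_2·f_2 = 0.15 × 0.00161641 = 0.000242461
Normaliser: 0.0451725 + 0.000242461 = 0.0454149
So the posterior for Urn 1 is 0.0451725 / 0.0454149 ≈ 0.9947.

0.9947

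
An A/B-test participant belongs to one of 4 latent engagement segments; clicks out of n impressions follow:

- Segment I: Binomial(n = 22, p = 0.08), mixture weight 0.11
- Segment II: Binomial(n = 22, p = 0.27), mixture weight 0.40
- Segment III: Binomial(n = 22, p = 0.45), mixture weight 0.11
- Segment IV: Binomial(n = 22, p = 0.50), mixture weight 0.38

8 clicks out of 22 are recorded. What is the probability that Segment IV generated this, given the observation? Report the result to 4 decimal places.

0.3338

The responsibility of component k is π_k f_k(x) divided by Σ_j π_j f_j(x).
Binomial probabilities:
  p_I = C(22,8)·0.08^8·0.92^14 = 319770·1.67772e-09·0.311193 = 0.00016695
  p_II = C(22,8)·0.27^8·0.73^14 = 319770·2.8243e-05·0.0122045 = 0.110222
  p_III = C(22,8)·0.45^8·0.55^14 = 319770·0.00168151·0.000231781 = 0.124628
  p_IV = C(22,8)·0.50^8·0.50^14 = 319770·0.00390625·6.10352e-05 = 0.0762391
Multiply by the mixture weights:
  π_I·p_I = 0.11 × 0.00016695 = 1.83645e-05
  π_II·p_II = 0.40 × 0.110222 = 0.0440888
  π_III·p_III = 0.11 × 0.124628 = 0.0137091
  π_IV·p_IV = 0.38 × 0.0762391 = 0.0289709
Evidence: 1.83645e-05 + 0.0440888 + 0.0137091 + 0.0289709 = 0.0867871
So the posterior for Segment IV is 0.0289709 / 0.0867871 ≈ 0.3338.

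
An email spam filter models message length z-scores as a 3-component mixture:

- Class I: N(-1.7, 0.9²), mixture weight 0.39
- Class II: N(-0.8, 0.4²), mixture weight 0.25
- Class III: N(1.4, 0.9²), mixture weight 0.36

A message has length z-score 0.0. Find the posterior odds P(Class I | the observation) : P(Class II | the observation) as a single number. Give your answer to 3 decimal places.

0.861

Since P(k|x) ∝ P(Z=k) f_k(x), the posterior odds are P(Z=i) f_i(x) / (P(Z=j) f_j(x)).
Component likelihoods at x = 0.0:
  L_I = (1/(0.9·√(2π)))·exp(−(0.0−-1.7)²/(2·0.9²)) = 0.443269·exp(-1.78395) = 0.0744574
  L_II = (1/(0.4·√(2π)))·exp(−(0.0−-0.8)²/(2·0.4²)) = 0.997356·exp(-2.00000) = 0.134977
  L_III = (1/(0.9·√(2π)))·exp(−(0.0−1.4)²/(2·0.9²)) = 0.443269·exp(-1.20988) = 0.132198
Posterior odds = (P(Z=I)·L_I) / (P(Z=II)·L_II) = (0.39·0.0744574) / (0.25·0.134977) = 0.0290384 / 0.0337444 ≈ 0.861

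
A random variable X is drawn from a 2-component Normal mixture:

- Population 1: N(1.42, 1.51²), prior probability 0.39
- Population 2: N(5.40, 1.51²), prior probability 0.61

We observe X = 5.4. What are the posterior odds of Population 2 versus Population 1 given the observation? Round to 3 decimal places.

50.447

The posterior odds equal the prior odds times the likelihood ratio: (π_i/π_j)·(f_i(x)/f_j(x)).
Component likelihoods at x = 5.4:
  L_1 = (1/(1.51·√(2π)))·exp(−(5.4−1.42)²/(2·1.51²)) = 0.264200·exp(-3.47362) = 0.00819142
  L_2 = (1/(1.51·√(2π)))·exp(−(5.4−5.40)²/(2·1.51²)) = 0.264200·exp(-0.00000) = 0.2642
Odds = (0.61/0.39) × (0.2642/0.00819142) = 1.5641 × 32.2533 ≈ 50.447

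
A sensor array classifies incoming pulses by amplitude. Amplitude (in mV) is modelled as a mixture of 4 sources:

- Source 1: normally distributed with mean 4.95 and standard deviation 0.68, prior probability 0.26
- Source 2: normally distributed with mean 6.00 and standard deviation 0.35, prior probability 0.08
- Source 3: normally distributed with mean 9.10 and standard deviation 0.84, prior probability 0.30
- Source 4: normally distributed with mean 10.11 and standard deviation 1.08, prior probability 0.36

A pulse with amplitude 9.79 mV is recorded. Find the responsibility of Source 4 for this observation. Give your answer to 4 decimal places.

P(component k | x) = π_k·f_k(x) / marginal(x), where marginal(x) = Σ_j π_j·f_j(x).
Normal densities:
  p_1 = 5.855e-12
  p_2 = 3.93188e-26
  p_3 = 0.338931
  p_4 = 0.353527
Weight by the priors:
  π_1·p_1 = 0.26 × 5.855e-12 = 1.5223e-12
  π_2·p_2 = 0.08 × 3.93188e-26 = 3.1455e-27
  π_3·p_3 = 0.30 × 0.338931 = 0.101679
  π_4·p_4 = 0.36 × 0.353527 = 0.12727
Evidence: 1.5223e-12 + 3.1455e-27 + 0.101679 + 0.12727 = 0.228949
P(Source 4 | x) ≈ 0.5559

0.5559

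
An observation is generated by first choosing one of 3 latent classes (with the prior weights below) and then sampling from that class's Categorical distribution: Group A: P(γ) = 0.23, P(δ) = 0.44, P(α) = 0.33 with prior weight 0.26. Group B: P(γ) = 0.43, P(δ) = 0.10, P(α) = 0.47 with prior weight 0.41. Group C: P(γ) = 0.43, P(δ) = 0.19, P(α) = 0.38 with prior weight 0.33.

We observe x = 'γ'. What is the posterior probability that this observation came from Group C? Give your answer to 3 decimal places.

0.375

By Bayes' theorem, P(k | x) = P(Z=k) f_k(x) / Σ_j P(Z=j) f_j(x).
Evaluate each component's likelihood at the observed value:
  f_A = P(γ | comp) = 0.23
  f_B = P(γ | comp) = 0.43
  f_C = P(γ | comp) = 0.43
Weight by the priors:
  P(Z=A)·f_A = 0.26 × 0.23 = 0.0598
  P(Z=B)·f_B = 0.41 × 0.43 = 0.1763
  P(Z=C)·f_C = 0.33 × 0.43 = 0.1419
Denominator: 0.0598 + 0.1763 + 0.1419 = 0.378
P(Group C | data) ≈ 0.375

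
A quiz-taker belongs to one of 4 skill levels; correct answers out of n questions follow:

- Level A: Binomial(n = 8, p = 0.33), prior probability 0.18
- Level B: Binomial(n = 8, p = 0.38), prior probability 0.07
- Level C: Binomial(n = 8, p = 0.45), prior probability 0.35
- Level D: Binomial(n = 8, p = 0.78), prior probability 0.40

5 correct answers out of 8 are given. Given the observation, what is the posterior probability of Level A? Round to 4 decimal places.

0.0800

Posterior ∝ prior × likelihood, so P(k | x) ∝ w_k f_k(x); normalise over all components.
Evaluate each component's likelihood at the observed value:
  L_A = 0.0659147
  L_B = 0.10575
  L_C = 0.171925
  L_D = 0.172159
Weight by the priors:
  w_A·L_A = 0.18 × 0.0659147 = 0.0118646
  w_B·L_B = 0.07 × 0.10575 = 0.00740251
  w_C·L_C = 0.35 × 0.171925 = 0.0601737
  w_D·L_D = 0.40 × 0.172159 = 0.0688635
Denominator: 0.0118646 + 0.00740251 + 0.0601737 + 0.0688635 = 0.148304
So the posterior for Level A is 0.0118646 / 0.148304 ≈ 0.0800.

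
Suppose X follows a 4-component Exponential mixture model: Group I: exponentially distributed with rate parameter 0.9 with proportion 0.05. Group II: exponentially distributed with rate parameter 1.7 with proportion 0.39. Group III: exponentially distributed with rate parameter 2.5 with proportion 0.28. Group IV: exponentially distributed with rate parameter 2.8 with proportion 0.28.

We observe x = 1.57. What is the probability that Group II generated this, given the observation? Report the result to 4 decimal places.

Apply Bayes' rule: the posterior for each component is proportional to its prior times its likelihood at x.
Exponential densities:
  f_I = 0.219071
  f_II = 0.117847
  f_III = 0.0493553
  f_IV = 0.0345143
Multiply by the mixture weights:
  w_I·f_I = 0.05 × 0.219071 = 0.0109535
  w_II·f_II = 0.39 × 0.117847 = 0.0459602
  w_III·f_III = 0.28 × 0.0493553 = 0.0138195
  w_IV·f_IV = 0.28 × 0.0345143 = 0.00966401
Sum: 0.0109535 + 0.0459602 + 0.0138195 + 0.00966401 = 0.0803972
P(Group II | 1.57) = 0.0459602 / 0.0803972 ≈ 0.5717

0.5717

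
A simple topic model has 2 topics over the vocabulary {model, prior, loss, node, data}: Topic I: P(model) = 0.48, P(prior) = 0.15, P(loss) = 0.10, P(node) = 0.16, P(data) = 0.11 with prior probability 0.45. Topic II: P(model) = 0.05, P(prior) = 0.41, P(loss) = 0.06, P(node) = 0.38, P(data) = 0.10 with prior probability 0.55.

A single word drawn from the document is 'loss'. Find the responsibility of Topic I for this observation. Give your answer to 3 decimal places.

The responsibility of component k is w_k f_k(x) divided by Σ_j w_j f_j(x).
Evaluate each component's likelihood at the observed value:
  L_I = 0.1
  L_II = 0.06
Prior × likelihood for each component:
  w_I·L_I = 0.45 × 0.1 = 0.045
  w_II·L_II = 0.55 × 0.06 = 0.033
Sum: 0.045 + 0.033 = 0.078
So the posterior for Topic I is 0.045 / 0.078 ≈ 0.577.

0.577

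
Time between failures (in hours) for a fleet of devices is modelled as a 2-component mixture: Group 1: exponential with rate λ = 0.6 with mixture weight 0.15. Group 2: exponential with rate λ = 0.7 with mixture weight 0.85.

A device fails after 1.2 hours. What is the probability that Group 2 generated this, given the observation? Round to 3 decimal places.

Posterior ∝ prior × likelihood, so P(k | x) ∝ π_k f_k(x); normalise over all components.
Exponential densities:
  p_1 = 0.6·e^(−0.6·1.2) = 0.6·e^(−0.7200) = 0.292051
  p_2 = 0.7·e^(−0.7·1.2) = 0.7·e^(−0.8400) = 0.302197
Multiply by the mixture weights:
  π_1·p_1 = 0.15 × 0.292051 = 0.0438077
  π_2·p_2 = 0.85 × 0.302197 = 0.256868
Denominator: 0.0438077 + 0.256868 = 0.300675
P(Group 2 | 1.2 hours) ≈ 0.854

0.854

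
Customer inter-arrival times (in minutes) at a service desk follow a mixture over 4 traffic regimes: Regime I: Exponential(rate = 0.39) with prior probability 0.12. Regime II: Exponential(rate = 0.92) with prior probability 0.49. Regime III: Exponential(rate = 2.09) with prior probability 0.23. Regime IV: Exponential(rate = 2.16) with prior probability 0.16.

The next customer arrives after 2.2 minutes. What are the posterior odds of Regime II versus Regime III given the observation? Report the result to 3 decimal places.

Since P(k|x) ∝ w_k f_k(x), the posterior odds are w_i f_i(x) / (w_j f_j(x)).
Evaluate each component's likelihood at the observed value:
  p_I = 0.39·e^(−0.39·2.2) = 0.39·e^(−0.8580) = 0.165364
  p_II = 0.92·e^(−0.92·2.2) = 0.92·e^(−2.0240) = 0.121556
  p_III = 2.09·e^(−2.09·2.2) = 2.09·e^(−4.5980) = 0.0210504
  p_IV = 2.16·e^(−2.16·2.2) = 2.16·e^(−4.7520) = 0.0186503
Odds = (0.49/0.23) × (0.121556/0.0210504) = 2.13043 × 5.77452 ≈ 12.302

12.302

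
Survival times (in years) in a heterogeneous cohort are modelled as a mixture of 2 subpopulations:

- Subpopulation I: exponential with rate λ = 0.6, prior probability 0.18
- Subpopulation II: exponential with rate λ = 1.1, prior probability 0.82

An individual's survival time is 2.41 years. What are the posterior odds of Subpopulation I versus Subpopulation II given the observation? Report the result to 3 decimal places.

0.400

Since P(k|x) ∝ π_k f_k(x), the posterior odds are π_i f_i(x) / (π_j f_j(x)).
Exponential densities:
  L_I = 0.141306
  L_II = 0.0776387
Posterior odds = (π_I·L_I) / (π_II·L_II) = (0.18·0.141306) / (0.82·0.0776387) = 0.0254351 / 0.0636637 ≈ 0.400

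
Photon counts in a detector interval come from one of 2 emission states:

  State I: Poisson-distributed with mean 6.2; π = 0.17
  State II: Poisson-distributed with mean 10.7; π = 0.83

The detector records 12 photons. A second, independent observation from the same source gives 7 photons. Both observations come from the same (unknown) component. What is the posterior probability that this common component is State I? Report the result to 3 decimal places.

Posterior ∝ prior × likelihood, so P(k | x) ∝ w_k f_k(x); normalise over all components.
Since both observations come from the same component, the likelihood for component k is f_k(x₁)·f_k(x₂).
  L_I = [e^(−6.2)·6.2^12/12! = 0.013669] × [0.141803] = 0.00193831
  L_II = [e^(−10.7)·10.7^12/12! = 0.106003] × [0.0718298] = 0.00761417
Unnormalised posteriors:
  w_I·L_I = 0.17 × 0.00193831 = 0.000329513
  w_II·L_II = 0.83 × 0.00761417 = 0.00631976
Normaliser: 0.000329513 + 0.00631976 = 0.00664927
P(State I | x) = 0.000329513 / 0.00664927 ≈ 0.050

0.050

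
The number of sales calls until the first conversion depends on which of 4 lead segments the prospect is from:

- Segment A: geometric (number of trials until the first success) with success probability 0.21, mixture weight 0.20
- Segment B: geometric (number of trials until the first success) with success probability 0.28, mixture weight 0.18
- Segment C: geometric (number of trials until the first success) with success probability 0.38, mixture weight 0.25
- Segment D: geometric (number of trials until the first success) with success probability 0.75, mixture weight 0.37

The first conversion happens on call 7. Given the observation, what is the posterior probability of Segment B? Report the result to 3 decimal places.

0.309

Apply Bayes' rule: the posterior for each component is proportional to its prior times its likelihood at x.
Evaluate each component's likelihood at the observed value:
  f_A = 0.21·(1−0.21)^6 = 0.21·0.243087 = 0.0510484
  f_B = 0.28·(1−0.28)^6 = 0.28·0.139314 = 0.0390079
  f_C = 0.38·(1−0.38)^6 = 0.38·0.0568002 = 0.0215841
  f_D = 0.75·(1−0.75)^6 = 0.75·0.000244141 = 0.000183105
Unnormalised posteriors:
  w_A·f_A = 0.20 × 0.0510484 = 0.0102097
  w_B·f_B = 0.18 × 0.0390079 = 0.00702143
  w_C·f_C = 0.25 × 0.0215841 = 0.00539602
  w_D·f_D = 0.37 × 0.000183105 = 6.7749e-05
Marginal: 0.0102097 + 0.00702143 + 0.00539602 + 6.7749e-05 = 0.0226949
P(Segment B | the observation) = 0.00702143 / 0.0226949 ≈ 0.309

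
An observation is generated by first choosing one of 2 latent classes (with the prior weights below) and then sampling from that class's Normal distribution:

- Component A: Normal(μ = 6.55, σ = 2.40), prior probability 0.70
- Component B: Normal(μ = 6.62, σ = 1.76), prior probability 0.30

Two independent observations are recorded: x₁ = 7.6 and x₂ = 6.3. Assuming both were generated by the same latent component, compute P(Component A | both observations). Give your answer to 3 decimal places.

P(component k | x) = π_k·f_k(x) / marginal(x), where marginal(x) = Σ_j π_j·f_j(x).
Since both observations come from the same component, the likelihood for component k is f_k(x₁)·f_k(x₂).
  p_A = [0.151055] × [0.165327] = 0.0249734
  p_B = [0.194121] × [0.222956] = 0.0432803
Unnormalised posteriors:
  π_A·p_A = 0.70 × 0.0249734 = 0.0174814
  π_B·p_B = 0.30 × 0.0432803 = 0.0129841
Marginal: 0.0174814 + 0.0129841 = 0.0304655
P(Component A | x) ≈ 0.574

0.574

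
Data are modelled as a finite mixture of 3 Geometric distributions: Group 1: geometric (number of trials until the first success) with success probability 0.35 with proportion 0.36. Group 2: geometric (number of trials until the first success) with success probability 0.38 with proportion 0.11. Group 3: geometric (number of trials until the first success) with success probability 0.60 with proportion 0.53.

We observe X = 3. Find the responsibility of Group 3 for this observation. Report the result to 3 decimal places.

0.423

The responsibility of component k is π_k f_k(x) divided by Σ_j π_j f_j(x).
Geometric probabilities:
  L_1 = 0.35·(1−0.35)^2 = 0.35·0.4225 = 0.147875
  L_2 = 0.38·(1−0.38)^2 = 0.38·0.3844 = 0.146072
  L_3 = 0.60·(1−0.60)^2 = 0.60·0.16 = 0.096
Multiply by the mixture weights:
  π_1·L_1 = 0.36 × 0.147875 = 0.053235
  π_2·L_2 = 0.11 × 0.146072 = 0.0160679
  π_3·L_3 = 0.53 × 0.096 = 0.05088
Evidence: 0.053235 + 0.0160679 + 0.05088 = 0.120183
Responsibility of Group 3: 0.05088 / 0.120183 ≈ 0.423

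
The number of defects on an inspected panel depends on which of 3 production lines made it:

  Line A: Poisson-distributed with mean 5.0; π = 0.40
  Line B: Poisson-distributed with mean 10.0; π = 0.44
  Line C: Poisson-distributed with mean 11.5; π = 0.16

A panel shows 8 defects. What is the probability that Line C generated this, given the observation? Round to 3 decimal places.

0.140

P(component k | x) = π_k·f_k(x) / marginal(x), where marginal(x) = Σ_j π_j·f_j(x).
Evaluate each component's likelihood at the observed value:
  p_A = e^(−5.0)·5.0^8/8! = 0.065278
  p_B = e^(−10.0)·10.0^8/8! = 0.112599
  p_C = e^(−11.5)·11.5^8/8! = 0.0768556
Weight by the priors:
  π_A·p_A = 0.40 × 0.065278 = 0.0261112
  π_B·p_B = 0.44 × 0.112599 = 0.0495436
  π_C·p_C = 0.16 × 0.0768556 = 0.0122969
Sum: 0.0261112 + 0.0495436 + 0.0122969 = 0.0879517
P(Line C | data) = 0.0122969 / 0.0879517 ≈ 0.140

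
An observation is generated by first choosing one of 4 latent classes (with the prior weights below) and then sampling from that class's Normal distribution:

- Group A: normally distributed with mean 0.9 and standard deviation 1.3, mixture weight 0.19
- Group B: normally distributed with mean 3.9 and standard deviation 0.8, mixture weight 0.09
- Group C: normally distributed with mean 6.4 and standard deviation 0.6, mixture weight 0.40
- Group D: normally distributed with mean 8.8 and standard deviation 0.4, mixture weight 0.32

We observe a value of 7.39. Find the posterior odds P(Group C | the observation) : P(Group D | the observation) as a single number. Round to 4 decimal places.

Since P(k|x) ∝ π_k f_k(x), the posterior odds are π_i f_i(x) / (π_j f_j(x)).
Component likelihoods at x = 7.39:
  L_A = (1/(1.3·√(2π)))·exp(−(7.39−0.9)²/(2·1.3²)) = 0.306879·exp(-12.46157) = 1.18844e-06
  L_B = (1/(0.8·√(2π)))·exp(−(7.39−3.9)²/(2·0.8²)) = 0.498678·exp(-9.51570) = 3.67454e-05
  L_C = (1/(0.6·√(2π)))·exp(−(7.39−6.4)²/(2·0.6²)) = 0.664904·exp(-1.36125) = 0.170442
  L_D = (1/(0.4·√(2π)))·exp(−(7.39−8.8)²/(2·0.4²)) = 0.997356·exp(-6.21281) = 0.0019983
Odds = (0.40/0.32) × (0.170442/0.0019983) = 1.25 × 85.2934 ≈ 106.6168

106.6168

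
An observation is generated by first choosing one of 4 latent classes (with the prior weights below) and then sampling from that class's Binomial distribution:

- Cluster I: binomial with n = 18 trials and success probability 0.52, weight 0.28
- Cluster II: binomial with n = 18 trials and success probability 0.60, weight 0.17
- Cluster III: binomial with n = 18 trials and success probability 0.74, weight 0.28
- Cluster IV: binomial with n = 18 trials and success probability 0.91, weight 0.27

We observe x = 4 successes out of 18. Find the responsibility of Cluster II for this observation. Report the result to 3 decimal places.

0.077

Posterior ∝ prior × likelihood, so P(k | x) ∝ π_k f_k(x); normalise over all components.
Evaluate each component's likelihood at the observed value:
  f_I = C(18,4)·0.52^4·0.48^14 = 3060·0.0731162·3.44649e-05 = 0.00771103
  f_II = C(18,4)·0.60^4·0.40^14 = 3060·0.1296·2.68435e-06 = 0.00106455
  f_III = C(18,4)·0.74^4·0.26^14 = 3060·0.299866·6.451e-09 = 5.91937e-06
  f_IV = C(18,4)·0.91^4·0.09^14 = 3060·0.68575·2.28768e-15 = 4.80045e-12
Unnormalised posteriors:
  π_I·f_I = 0.28 × 0.00771103 = 0.00215909
  π_II·f_II = 0.17 × 0.00106455 = 0.000180974
  π_III·f_III = 0.28 × 5.91937e-06 = 1.65742e-06
  π_IV·f_IV = 0.27 × 4.80045e-12 = 1.29612e-12
Normaliser: 0.00215909 + 0.000180974 + 1.65742e-06 + 1.29612e-12 = 0.00234172
Responsibility of Cluster II: 0.000180974 / 0.00234172 ≈ 0.077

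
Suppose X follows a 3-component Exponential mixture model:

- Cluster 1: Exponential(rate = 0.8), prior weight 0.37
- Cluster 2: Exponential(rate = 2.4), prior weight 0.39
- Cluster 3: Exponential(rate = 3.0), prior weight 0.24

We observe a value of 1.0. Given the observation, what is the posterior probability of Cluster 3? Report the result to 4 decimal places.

Apply Bayes' rule: the posterior for each component is proportional to its prior times its likelihood at x.
Component likelihoods at x = 1.0:
  p_1 = 0.8·e^(−0.8·1.0) = 0.8·e^(−0.8000) = 0.359463
  p_2 = 2.4·e^(−2.4·1.0) = 2.4·e^(−2.4000) = 0.217723
  p_3 = 3.0·e^(−3.0·1.0) = 3.0·e^(−3.0000) = 0.149361
Prior × likelihood for each component:
  w_1·p_1 = 0.37 × 0.359463 = 0.133001
  w_2·p_2 = 0.39 × 0.217723 = 0.084912
  w_3·p_3 = 0.24 × 0.149361 = 0.0358467
Marginal: 0.133001 + 0.084912 + 0.0358467 = 0.25376
P(Cluster 3 | x) = 0.0358467 / 0.25376 ≈ 0.1413

0.1413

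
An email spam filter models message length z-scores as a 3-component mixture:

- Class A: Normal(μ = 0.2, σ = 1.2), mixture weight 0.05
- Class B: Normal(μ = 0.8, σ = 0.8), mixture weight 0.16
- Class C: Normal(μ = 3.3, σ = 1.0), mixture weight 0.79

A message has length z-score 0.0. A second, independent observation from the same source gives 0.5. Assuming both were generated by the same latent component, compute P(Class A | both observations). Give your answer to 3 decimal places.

0.190

By Bayes' theorem, P(k | x) = w_k f_k(x) / Σ_j w_j f_j(x).
Since both observations come from the same component, the likelihood for component k is f_k(x₁)·f_k(x₂).
  f_A = [(1/(1.2·√(2π)))·exp(−(0.0−0.2)²/(2·1.2²)) = 0.332452·exp(-0.01389) = 0.327866] × [0.322223] = 0.105646
  f_B = [(1/(0.8·√(2π)))·exp(−(0.0−0.8)²/(2·0.8²)) = 0.498678·exp(-0.50000) = 0.302463] × [0.464819] = 0.140591
  f_C = [(1/(1.0·√(2π)))·exp(−(0.0−3.3)²/(2·1.0²)) = 0.398942·exp(-5.44500) = 0.00172257] × [0.00791545] = 1.36349e-05
Prior × likelihood for each component:
  w_A·f_A = 0.05 × 0.105646 = 0.00528231
  w_B·f_B = 0.16 × 0.140591 = 0.0224945
  w_C·f_C = 0.79 × 1.36349e-05 = 1.07716e-05
Sum: 0.00528231 + 0.0224945 + 1.07716e-05 = 0.0277876
So the posterior for Class A is 0.00528231 / 0.0277876 ≈ 0.190.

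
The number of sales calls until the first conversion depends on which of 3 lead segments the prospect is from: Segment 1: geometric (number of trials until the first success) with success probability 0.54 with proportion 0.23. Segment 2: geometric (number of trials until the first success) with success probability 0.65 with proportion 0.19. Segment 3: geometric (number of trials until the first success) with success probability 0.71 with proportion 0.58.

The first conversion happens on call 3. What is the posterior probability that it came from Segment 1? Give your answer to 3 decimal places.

Posterior ∝ prior × likelihood, so P(k | x) ∝ π_k f_k(x); normalise over all components.
Geometric probabilities:
  p_1 = 0.114264
  p_2 = 0.079625
  p_3 = 0.059711
Prior × likelihood for each component:
  π_1·p_1 = 0.23 × 0.114264 = 0.0262807
  π_2·p_2 = 0.19 × 0.079625 = 0.0151287
  π_3·p_3 = 0.58 × 0.059711 = 0.0346324
Evidence: 0.0262807 + 0.0151287 + 0.0346324 = 0.0760418
P(Segment 1 | the observation) = 0.0262807 / 0.0760418 ≈ 0.346

0.346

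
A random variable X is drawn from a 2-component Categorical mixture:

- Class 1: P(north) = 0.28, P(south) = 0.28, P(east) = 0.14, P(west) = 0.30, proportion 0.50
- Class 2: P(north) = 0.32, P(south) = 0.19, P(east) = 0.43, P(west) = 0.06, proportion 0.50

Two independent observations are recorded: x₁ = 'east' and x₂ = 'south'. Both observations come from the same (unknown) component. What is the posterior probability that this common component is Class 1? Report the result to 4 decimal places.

0.3242

P(component k | x) = π_k·f_k(x) / marginal(x), where marginal(x) = Σ_j π_j·f_j(x).
Since both observations come from the same component, the likelihood for component k is f_k(x₁)·f_k(x₂).
  L_1 = [P(east | comp) = 0.14] × [0.28] = 0.0392
  L_2 = [P(east | comp) = 0.43] × [0.19] = 0.0817
Prior × likelihood for each component:
  π_1·L_1 = 0.50 × 0.0392 = 0.0196
  π_2·L_2 = 0.50 × 0.0817 = 0.04085
Evidence: 0.0196 + 0.04085 = 0.06045
So the posterior for Class 1 is 0.0196 / 0.06045 ≈ 0.3242.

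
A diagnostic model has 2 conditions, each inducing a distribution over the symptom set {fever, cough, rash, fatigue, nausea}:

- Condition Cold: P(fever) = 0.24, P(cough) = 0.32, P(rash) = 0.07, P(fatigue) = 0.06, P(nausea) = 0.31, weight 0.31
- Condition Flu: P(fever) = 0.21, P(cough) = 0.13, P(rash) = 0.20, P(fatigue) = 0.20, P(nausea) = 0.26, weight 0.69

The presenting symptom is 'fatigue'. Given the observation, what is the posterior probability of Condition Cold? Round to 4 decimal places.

P(component k | x) = π_k·f_k(x) / marginal(x), where marginal(x) = Σ_j π_j·f_j(x).
Categorical probabilities:
  p_Cold = 0.06
  p_Flu = 0.2
Weight by the priors:
  π_Cold·p_Cold = 0.31 × 0.06 = 0.0186
  π_Flu·p_Flu = 0.69 × 0.2 = 0.138
Normaliser: 0.0186 + 0.138 = 0.1566
So the posterior for Condition Cold is 0.0186 / 0.1566 ≈ 0.1188.

0.1188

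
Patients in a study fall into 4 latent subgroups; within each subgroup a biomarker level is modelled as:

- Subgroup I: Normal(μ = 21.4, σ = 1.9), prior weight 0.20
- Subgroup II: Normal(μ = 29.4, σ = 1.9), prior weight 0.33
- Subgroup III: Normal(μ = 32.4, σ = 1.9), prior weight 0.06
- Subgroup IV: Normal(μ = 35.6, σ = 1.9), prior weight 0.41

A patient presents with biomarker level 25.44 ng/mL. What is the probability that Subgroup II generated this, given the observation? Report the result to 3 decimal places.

Posterior ∝ prior × likelihood, so P(k | x) ∝ P(Z=k) f_k(x); normalise over all components.
Evaluate each component's likelihood at the observed value:
  L_I = (1/(1.9·√(2π)))·exp(−(25.44−21.4)²/(2·1.9²)) = 0.209970·exp(-2.26061) = 0.0218971
  L_II = (1/(1.9·√(2π)))·exp(−(25.44−29.4)²/(2·1.9²)) = 0.209970·exp(-2.17197) = 0.0239267
  L_III = (1/(1.9·√(2π)))·exp(−(25.44−32.4)²/(2·1.9²)) = 0.209970·exp(-6.70936) = 0.000256046
  L_IV = (1/(1.9·√(2π)))·exp(−(25.44−35.6)²/(2·1.9²)) = 0.209970·exp(-14.29717) = 1.2971e-07
Prior × likelihood for each component:
  P(Z=I)·L_I = 0.20 × 0.0218971 = 0.00437942
  P(Z=II)·L_II = 0.33 × 0.0239267 = 0.00789582
  P(Z=III)·L_III = 0.06 × 0.000256046 = 1.53627e-05
  P(Z=IV)·L_IV = 0.41 × 1.2971e-07 = 5.3181e-08
Normaliser: 0.00437942 + 0.00789582 + 1.53627e-05 + 5.3181e-08 = 0.0122907
P(Subgroup II | the observation) ≈ 0.642

0.642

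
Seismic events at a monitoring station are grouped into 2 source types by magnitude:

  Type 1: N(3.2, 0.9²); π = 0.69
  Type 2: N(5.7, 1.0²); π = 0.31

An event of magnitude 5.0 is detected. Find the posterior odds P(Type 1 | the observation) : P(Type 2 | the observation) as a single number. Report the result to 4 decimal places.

Since P(k|x) ∝ π_k f_k(x), the posterior odds are π_i f_i(x) / (π_j f_j(x)).
Component likelihoods at x = 5.0:
  L_1 = (1/(0.9·√(2π)))·exp(−(5.0−3.2)²/(2·0.9²)) = 0.443269·exp(-2.00000) = 0.05999
  L_2 = (1/(1.0·√(2π)))·exp(−(5.0−5.7)²/(2·1.0²)) = 0.398942·exp(-0.24500) = 0.312254
Posterior odds = (π_1·L_1) / (π_2·L_2) = (0.69·0.05999) / (0.31·0.312254) = 0.0413931 / 0.0967987 ≈ 0.4276

0.4276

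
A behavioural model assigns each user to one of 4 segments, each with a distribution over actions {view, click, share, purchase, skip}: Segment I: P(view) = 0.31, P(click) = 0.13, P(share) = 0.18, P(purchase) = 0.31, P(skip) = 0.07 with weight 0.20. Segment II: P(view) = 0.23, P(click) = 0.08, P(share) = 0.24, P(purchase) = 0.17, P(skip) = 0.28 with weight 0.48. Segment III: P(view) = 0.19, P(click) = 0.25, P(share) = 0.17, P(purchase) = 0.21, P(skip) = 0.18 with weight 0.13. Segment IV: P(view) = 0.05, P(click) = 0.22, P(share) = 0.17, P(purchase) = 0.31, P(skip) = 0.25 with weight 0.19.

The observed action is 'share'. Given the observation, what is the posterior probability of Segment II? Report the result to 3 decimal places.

0.560

P(component k | x) = P(Z=k)·f_k(x) / marginal(x), where marginal(x) = Σ_j P(Z=j)·f_j(x).
Component likelihoods at x = 'share':
  p_I = 0.18
  p_II = 0.24
  p_III = 0.17
  p_IV = 0.17
Weight by the priors:
  P(Z=I)·p_I = 0.20 × 0.18 = 0.036
  P(Z=II)·p_II = 0.48 × 0.24 = 0.1152
  P(Z=III)·p_III = 0.13 × 0.17 = 0.0221
  P(Z=IV)·p_IV = 0.19 × 0.17 = 0.0323
Evidence: 0.036 + 0.1152 + 0.0221 + 0.0323 = 0.2056
Responsibility of Segment II: 0.1152 / 0.2056 ≈ 0.560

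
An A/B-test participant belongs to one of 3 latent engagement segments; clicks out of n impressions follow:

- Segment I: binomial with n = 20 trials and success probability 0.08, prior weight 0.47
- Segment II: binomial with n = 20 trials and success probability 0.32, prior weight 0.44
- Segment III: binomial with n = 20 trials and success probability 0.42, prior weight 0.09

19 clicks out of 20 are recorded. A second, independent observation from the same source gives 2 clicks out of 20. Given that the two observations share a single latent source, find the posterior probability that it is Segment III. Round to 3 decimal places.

0.751

Posterior ∝ prior × likelihood, so P(k | x) ∝ π_k f_k(x); normalise over all components.
Since both observations come from the same component, the likelihood for component k is f_k(x₁)·f_k(x₂).
  L_I = [2.65172e-20] × [0.271091] = 7.18856e-21
  L_II = [5.38752e-09] × [0.0188024] = 1.01298e-10
  L_III = [8.05739e-07] × [0.00184908] = 1.48988e-09
Multiply by the mixture weights:
  π_I·L_I = 0.47 × 7.18856e-21 = 3.37862e-21
  π_II·L_II = 0.44 × 1.01298e-10 = 4.45713e-11
  π_III·L_III = 0.09 × 1.48988e-09 = 1.34089e-10
Normaliser: 3.37862e-21 + 4.45713e-11 + 1.34089e-10 = 1.7866e-10
So the posterior for Segment III is 1.34089e-10 / 1.7866e-10 ≈ 0.751.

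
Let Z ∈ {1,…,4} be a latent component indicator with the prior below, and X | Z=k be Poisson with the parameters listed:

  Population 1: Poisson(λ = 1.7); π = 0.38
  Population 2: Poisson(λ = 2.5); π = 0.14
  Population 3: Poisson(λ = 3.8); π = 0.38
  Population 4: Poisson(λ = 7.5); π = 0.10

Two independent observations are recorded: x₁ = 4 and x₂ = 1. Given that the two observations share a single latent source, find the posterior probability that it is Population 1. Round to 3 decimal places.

P(component k | x) = π_k·f_k(x) / marginal(x), where marginal(x) = Σ_j π_j·f_j(x).
Since both observations come from the same component, the likelihood for component k is f_k(x₁)·f_k(x₂).
  p_1 = [e^(−1.7)·1.7^4/4! = 0.0635746] × [0.310562] = 0.0197439
  p_2 = [e^(−2.5)·2.5^4/4! = 0.133602] × [0.205212] = 0.0274168
  p_3 = [e^(−3.8)·3.8^4/4! = 0.194359] × [0.0850089] = 0.0165222
  p_4 = [e^(−7.5)·7.5^4/4! = 0.0729164] × [0.00414813] = 0.000302467
Multiply by the mixture weights:
  π_1·p_1 = 0.38 × 0.0197439 = 0.00750267
  π_2·p_2 = 0.14 × 0.0274168 = 0.00383835
  π_3·p_3 = 0.38 × 0.0165222 = 0.00627845
  π_4·p_4 = 0.10 × 0.000302467 = 3.02467e-05
Sum: 0.00750267 + 0.00383835 + 0.00627845 + 3.02467e-05 = 0.0176497
Responsibility of Population 1: 0.00750267 / 0.0176497 ≈ 0.425

0.425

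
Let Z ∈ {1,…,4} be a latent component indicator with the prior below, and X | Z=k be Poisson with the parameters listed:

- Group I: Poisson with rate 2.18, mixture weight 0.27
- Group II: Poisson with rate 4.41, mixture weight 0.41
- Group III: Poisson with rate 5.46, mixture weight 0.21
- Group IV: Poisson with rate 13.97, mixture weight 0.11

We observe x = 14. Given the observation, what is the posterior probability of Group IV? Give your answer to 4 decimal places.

0.9770

By Bayes' theorem, P(k | x) = π_k f_k(x) / Σ_j π_j f_j(x).
Evaluate each component's likelihood at the observed value:
  L_I = 7.09938e-08
  L_II = 0.000146721
  L_III = 0.00102104
  L_IV = 0.105986
Prior × likelihood for each component:
  π_I·L_I = 0.27 × 7.09938e-08 = 1.91683e-08
  π_II·L_II = 0.41 × 0.000146721 = 6.01557e-05
  π_III·L_III = 0.21 × 0.00102104 = 0.000214417
  π_IV·L_IV = 0.11 × 0.105986 = 0.0116584
Normaliser: 1.91683e-08 + 6.01557e-05 + 0.000214417 + 0.0116584 = 0.011933
P(Group IV | data) = 0.0116584 / 0.011933 ≈ 0.9770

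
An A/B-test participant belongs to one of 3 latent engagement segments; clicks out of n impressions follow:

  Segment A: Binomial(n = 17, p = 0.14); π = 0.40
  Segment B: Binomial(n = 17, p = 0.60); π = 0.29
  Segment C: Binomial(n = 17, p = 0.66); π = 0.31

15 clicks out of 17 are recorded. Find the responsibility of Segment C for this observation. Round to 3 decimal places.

0.763

The responsibility of component k is π_k f_k(x) divided by Σ_j π_j f_j(x).
Binomial probabilities:
  f_A = C(17,15)·0.14^15·0.86^2 = 136·1.55568e-13·0.7396 = 1.56479e-11
  f_B = C(17,15)·0.60^15·0.40^2 = 136·0.000470185·0.16 = 0.0102312
  f_C = C(17,15)·0.66^15·0.34^2 = 136·0.00196408·0.1156 = 0.0308785
Unnormalised posteriors:
  π_A·f_A = 0.40 × 1.56479e-11 = 6.25916e-12
  π_B·f_B = 0.29 × 0.0102312 = 0.00296706
  π_C·f_C = 0.31 × 0.0308785 = 0.00957233
Marginal: 6.25916e-12 + 0.00296706 + 0.00957233 = 0.0125394
P(Segment C | the observation) = 0.00957233 / 0.0125394 ≈ 0.763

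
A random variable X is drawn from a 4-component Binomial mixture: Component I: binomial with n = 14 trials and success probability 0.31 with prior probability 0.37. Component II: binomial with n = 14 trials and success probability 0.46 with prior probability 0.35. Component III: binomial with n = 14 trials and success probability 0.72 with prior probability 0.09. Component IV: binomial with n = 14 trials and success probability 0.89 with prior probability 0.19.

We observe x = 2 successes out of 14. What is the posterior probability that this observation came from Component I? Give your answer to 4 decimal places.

0.9009

P(component k | x) = π_k·f_k(x) / marginal(x), where marginal(x) = Σ_j π_j·f_j(x).
Component likelihoods at x = 2 successes out of 14:
  p_I = C(14,2)·0.31^2·0.69^12 = 91·0.0961·0.0116463 = 0.101848
  p_II = C(14,2)·0.46^2·0.54^12 = 91·0.2116·0.000614788 = 0.0118381
  p_III = C(14,2)·0.72^2·0.28^12 = 91·0.5184·2.32218e-07 = 1.09548e-05
  p_IV = C(14,2)·0.89^2·0.11^12 = 91·0.7921·3.13843e-12 = 2.26221e-10
Unnormalised posteriors:
  π_I·p_I = 0.37 × 0.101848 = 0.0376839
  π_II·p_II = 0.35 × 0.0118381 = 0.00414334
  π_III·p_III = 0.09 × 1.09548e-05 = 9.85928e-07
  π_IV·p_IV = 0.19 × 2.26221e-10 = 4.29821e-11
Sum: 0.0376839 + 0.00414334 + 9.85928e-07 + 4.29821e-11 = 0.0418282
So the posterior for Component I is 0.0376839 / 0.0418282 ≈ 0.9009.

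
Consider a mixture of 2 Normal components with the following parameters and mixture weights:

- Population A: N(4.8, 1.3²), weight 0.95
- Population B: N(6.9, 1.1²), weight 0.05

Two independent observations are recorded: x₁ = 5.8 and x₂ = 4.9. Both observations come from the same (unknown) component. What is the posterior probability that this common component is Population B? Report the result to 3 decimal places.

P(component k | x) = π_k·f_k(x) / marginal(x), where marginal(x) = Σ_j π_j·f_j(x).
Since both observations come from the same component, the likelihood for component k is f_k(x₁)·f_k(x₂).
  f_A = [0.228285] × [0.305972] = 0.0698488
  f_B = [0.219973] × [0.0694505] = 0.0152773
Multiply by the mixture weights:
  π_A·f_A = 0.95 × 0.0698488 = 0.0663564
  π_B·f_B = 0.05 × 0.0152773 = 0.000763863
Sum: 0.0663564 + 0.000763863 = 0.0671202
Responsibility of Population B: 0.000763863 / 0.0671202 ≈ 0.011

0.011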